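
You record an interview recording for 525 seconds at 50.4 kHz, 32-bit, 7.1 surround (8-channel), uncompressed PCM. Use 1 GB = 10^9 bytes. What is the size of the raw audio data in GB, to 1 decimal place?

Bytes = 50,400 samples/s × 525 s × 4 bytes/sample × 8 ch = 846,720,000 bytes.
846,720,000 / 1,000,000,000 = 0.8 GB.

0.8 GB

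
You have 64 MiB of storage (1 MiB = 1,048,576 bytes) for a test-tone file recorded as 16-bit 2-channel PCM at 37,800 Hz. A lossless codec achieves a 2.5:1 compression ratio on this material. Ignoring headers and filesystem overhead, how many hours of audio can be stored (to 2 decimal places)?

0.31 hours

Uncompressed byte rate = 37,800 × 2 × 2 = 151,200 bytes/s.
After 2.5:1 compression, effective rate ≈ 60480 bytes/s.
Capacity = 64 × 1,048,576 = 67,108,864 bytes.
67,108,864 / effective rate ≈ 1109.6 s → 0.31 hours.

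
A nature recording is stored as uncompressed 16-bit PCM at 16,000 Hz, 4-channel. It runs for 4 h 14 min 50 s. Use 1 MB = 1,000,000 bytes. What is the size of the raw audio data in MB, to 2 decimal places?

1957.12 MB

Duration = 4 h 14 min 50 s = 15,290 s.
Bytes = 16,000 samples/s × 15,290 s × 2 bytes/sample × 4 ch = 1,957,120,000 bytes.
1,957,120,000 / 1,000,000 = 1957.12 MB.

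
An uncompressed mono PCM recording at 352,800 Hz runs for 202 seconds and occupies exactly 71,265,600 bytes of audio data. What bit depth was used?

8 bits

Bytes per sample = 71,265,600 / (352,800 × 202 × 1) = 71,265,600 / 71,265,600 = 1.
Bit depth = 1 × 8 = 8 bits.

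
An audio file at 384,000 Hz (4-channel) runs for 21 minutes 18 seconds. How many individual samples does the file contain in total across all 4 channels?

21 minutes 18 seconds = 1,278 s.
384,000 × 1,278 s × 4 ch = 1,963,008,000 samples.

1,963,008,000 samples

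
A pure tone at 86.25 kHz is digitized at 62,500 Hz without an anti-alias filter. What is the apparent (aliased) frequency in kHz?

23.75 kHz

Nyquist = 62,500/2 = 31,250 Hz; 86,250 Hz exceeds it.
Alias = |86,250 − 1×62,500| = |86,250 − 62,500| = 23,750 Hz = 23.75 kHz.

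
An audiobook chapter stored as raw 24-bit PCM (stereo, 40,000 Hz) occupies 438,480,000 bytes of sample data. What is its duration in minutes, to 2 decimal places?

Byte rate = 40,000 × 3 × 2 = 240,000 bytes/s.
Duration = 438,480,000 / 240,000 = 1,827 s.
1,827 s / 60 = 30.45 minutes.

30.45 minutes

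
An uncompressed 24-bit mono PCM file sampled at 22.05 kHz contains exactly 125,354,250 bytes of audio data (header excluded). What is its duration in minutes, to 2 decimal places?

31.58 minutes

Byte rate = 22,050 × 3 × 1 = 66,150 bytes/s.
Duration = 125,354,250 / 66,150 = 1,895 s.
1,895 s / 60 = 31.58 minutes.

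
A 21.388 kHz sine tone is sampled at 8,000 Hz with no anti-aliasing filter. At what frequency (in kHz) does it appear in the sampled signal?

2.612 kHz

Nyquist = 8,000/2 = 4,000 Hz; 21,388 Hz exceeds it.
Alias = |21,388 − 3×8,000| = |21,388 − 24,000| = 2,612 Hz = 2.612 kHz.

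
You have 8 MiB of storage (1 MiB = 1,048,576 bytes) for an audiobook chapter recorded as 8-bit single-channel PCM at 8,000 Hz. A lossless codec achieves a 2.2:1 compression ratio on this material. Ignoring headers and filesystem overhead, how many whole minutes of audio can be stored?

38 minutes

Uncompressed byte rate = 8,000 × 1 × 1 = 8,000 bytes/s.
After 2.2:1 compression, effective rate ≈ 3636.36 bytes/s.
Capacity = 8 × 1,048,576 = 8,388,608 bytes.
8,388,608 / effective rate ≈ 2306.87 s → 38 minutes.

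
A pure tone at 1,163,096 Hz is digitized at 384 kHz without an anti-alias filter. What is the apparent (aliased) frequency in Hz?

11,096 Hz

Nyquist = 384,000/2 = 192,000 Hz; 1,163,096 Hz exceeds it.
Alias = |1,163,096 − 3×384,000| = |1,163,096 − 1,152,000| = 11,096 Hz.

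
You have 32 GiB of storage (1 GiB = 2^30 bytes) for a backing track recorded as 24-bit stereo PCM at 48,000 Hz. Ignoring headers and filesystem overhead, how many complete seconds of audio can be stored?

Uncompressed byte rate = 48,000 × 3 × 2 = 288,000 bytes/s.
Capacity = 32 × 1,073,741,824 = 34,359,738,368 bytes.
34,359,738,368 / 288,000 ≈ 119304.65 s → 119,304 seconds.

119,304 seconds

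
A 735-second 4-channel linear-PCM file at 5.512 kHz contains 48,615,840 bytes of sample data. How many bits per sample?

24 bits

Bytes per sample = 48,615,840 / (5,512 × 735 × 4) = 48,615,840 / 16,205,280 = 3.
Bit depth = 3 × 8 = 24 bits.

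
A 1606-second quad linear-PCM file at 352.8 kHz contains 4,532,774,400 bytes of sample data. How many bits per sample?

Bytes per sample = 4,532,774,400 / (352,800 × 1,606 × 4) = 4,532,774,400 / 2,266,387,200 = 2.
Bit depth = 2 × 8 = 16 bits.

16 bits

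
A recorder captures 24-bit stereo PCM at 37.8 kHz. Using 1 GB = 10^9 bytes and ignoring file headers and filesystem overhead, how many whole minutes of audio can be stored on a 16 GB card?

Uncompressed byte rate = 37,800 × 3 × 2 = 226,800 bytes/s.
Capacity = 16 × 1,000,000,000 = 16,000,000,000 bytes.
16,000,000,000 / 226,800 ≈ 70546.74 s → 1,175 minutes.

1,175 minutes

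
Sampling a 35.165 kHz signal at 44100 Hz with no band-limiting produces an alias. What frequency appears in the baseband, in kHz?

8.935 kHz

Nyquist = 44,100/2 = 22,050 Hz; 35,165 Hz exceeds it.
Alias = |35,165 − 1×44,100| = |35,165 − 44,100| = 8,935 Hz = 8.935 kHz.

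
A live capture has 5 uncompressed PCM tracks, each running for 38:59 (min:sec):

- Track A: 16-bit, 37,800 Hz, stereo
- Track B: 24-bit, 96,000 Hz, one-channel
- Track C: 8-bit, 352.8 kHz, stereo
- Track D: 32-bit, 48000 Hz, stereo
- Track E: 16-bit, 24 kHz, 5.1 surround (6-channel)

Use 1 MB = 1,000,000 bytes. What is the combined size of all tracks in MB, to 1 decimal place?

38:59 (min:sec) = 2,339 s.
Track A: 37,800 × 2,339 × 2 × 2 = 353,656,800 bytes.
Track B: 96,000 × 2,339 × 3 × 1 = 673,632,000 bytes.
Track C: 352,800 × 2,339 × 1 × 2 = 1,650,398,400 bytes.
Track D: 48,000 × 2,339 × 4 × 2 = 898,176,000 bytes.
Track E: 24,000 × 2,339 × 2 × 6 = 673,632,000 bytes.
Total = 4,249,495,200 bytes = 4249.5 MB.

4249.5 MB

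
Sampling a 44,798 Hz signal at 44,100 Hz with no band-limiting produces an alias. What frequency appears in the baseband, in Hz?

Nyquist = 44,100/2 = 22,050 Hz; 44,798 Hz exceeds it.
Alias = |44,798 − 1×44,100| = |44,798 − 44,100| = 698 Hz.

698 Hz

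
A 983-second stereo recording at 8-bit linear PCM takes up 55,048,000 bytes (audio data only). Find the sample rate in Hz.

Bytes = sample_rate × seconds × bytes_per_sample × channels.
sample_rate = 55,048,000 / (983 × 1 × 2) = 55,048,000 / 1,966 = 28,000 Hz.

28,000 Hz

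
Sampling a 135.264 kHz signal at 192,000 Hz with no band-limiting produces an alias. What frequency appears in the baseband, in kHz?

Nyquist = 192,000/2 = 96,000 Hz; 135,264 Hz exceeds it.
Alias = |135,264 − 1×192,000| = |135,264 − 192,000| = 56,736 Hz = 56.736 kHz.

56.736 kHz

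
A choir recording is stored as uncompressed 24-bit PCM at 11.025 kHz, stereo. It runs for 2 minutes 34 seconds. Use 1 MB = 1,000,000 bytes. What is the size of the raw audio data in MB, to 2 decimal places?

Duration = 2 minutes 34 seconds = 154 s.
Bytes = 11,025 samples/s × 154 s × 3 bytes/sample × 2 ch = 10,187,100 bytes.
10,187,100 / 1,000,000 = 10.19 MB.

10.19 MB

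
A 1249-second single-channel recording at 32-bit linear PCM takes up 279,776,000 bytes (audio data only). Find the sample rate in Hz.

56,000 Hz

Bytes = sample_rate × seconds × bytes_per_sample × channels.
sample_rate = 279,776,000 / (1,249 × 4 × 1) = 279,776,000 / 4,996 = 56,000 Hz.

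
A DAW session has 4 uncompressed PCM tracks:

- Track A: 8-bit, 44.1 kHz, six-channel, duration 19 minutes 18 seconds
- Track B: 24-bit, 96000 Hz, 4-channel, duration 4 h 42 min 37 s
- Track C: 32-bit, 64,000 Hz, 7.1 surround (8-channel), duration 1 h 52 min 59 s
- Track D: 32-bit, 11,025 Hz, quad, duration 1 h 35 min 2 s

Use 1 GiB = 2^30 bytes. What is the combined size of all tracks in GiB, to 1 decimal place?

Track A: 19 minutes 18 seconds = 1,158 s; 44,100 × 1,158 × 1 × 6 = 306,406,800 bytes.
Track B: 4 h 42 min 37 s = 16,957 s; 96,000 × 16,957 × 3 × 4 = 19,534,464,000 bytes.
Track C: 1 h 52 min 59 s = 6,779 s; 64,000 × 6,779 × 4 × 8 = 13,883,392,000 bytes.
Track D: 1 h 35 min 2 s = 5,702 s; 11,025 × 5,702 × 4 × 4 = 1,005,832,800 bytes.
Total = 34,730,095,600 bytes = 32.3 GiB.

32.3 GiB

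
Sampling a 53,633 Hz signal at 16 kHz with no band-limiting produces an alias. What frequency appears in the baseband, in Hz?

5,633 Hz

Nyquist = 16,000/2 = 8,000 Hz; 53,633 Hz exceeds it.
Alias = |53,633 − 3×16,000| = |53,633 − 48,000| = 5,633 Hz.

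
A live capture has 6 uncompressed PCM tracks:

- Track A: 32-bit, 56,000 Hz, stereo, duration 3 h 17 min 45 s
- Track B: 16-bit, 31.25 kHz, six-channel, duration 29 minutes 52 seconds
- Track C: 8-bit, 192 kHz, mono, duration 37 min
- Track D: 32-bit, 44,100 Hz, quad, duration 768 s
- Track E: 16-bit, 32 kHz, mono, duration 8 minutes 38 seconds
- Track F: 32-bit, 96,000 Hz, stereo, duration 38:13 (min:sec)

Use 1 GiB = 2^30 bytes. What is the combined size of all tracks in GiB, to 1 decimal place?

Track A: 3 h 17 min 45 s = 11,865 s; 56,000 × 11,865 × 4 × 2 = 5,315,520,000 bytes.
Track B: 29 minutes 52 seconds = 1,792 s; 31,250 × 1,792 × 2 × 6 = 672,000,000 bytes.
Track C: 37 min = 2,220 s; 192,000 × 2,220 × 1 × 1 = 426,240,000 bytes.
Track D: 44,100 × 768 × 4 × 4 = 541,900,800 bytes.
Track E: 8 minutes 38 seconds = 518 s; 32,000 × 518 × 2 × 1 = 33,152,000 bytes.
Track F: 38:13 (min:sec) = 2,293 s; 96,000 × 2,293 × 4 × 2 = 1,761,024,000 bytes.
Total = 8,749,836,800 bytes = 8.1 GiB.

8.1 GiB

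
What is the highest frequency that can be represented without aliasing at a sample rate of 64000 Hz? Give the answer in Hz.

Nyquist frequency = sample rate / 2 = 64,000 / 2 = 32,000 Hz.

32,000 Hz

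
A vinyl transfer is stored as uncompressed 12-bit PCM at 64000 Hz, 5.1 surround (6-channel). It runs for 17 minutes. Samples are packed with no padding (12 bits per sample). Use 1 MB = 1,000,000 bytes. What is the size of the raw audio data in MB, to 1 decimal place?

Duration = 17 minutes = 1,020 s.
Bits = 64,000 × 1,020 × 12 × 6 = 4,700,160,000 bits = 587,520,000 bytes.
587,520,000 / 1,000,000 = 587.5 MB.

587.5 MB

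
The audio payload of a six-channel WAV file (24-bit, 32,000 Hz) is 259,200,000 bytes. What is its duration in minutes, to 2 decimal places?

7.50 minutes

Byte rate = 32,000 × 3 × 6 = 576,000 bytes/s.
Duration = 259,200,000 / 576,000 = 450 s.
450 s / 60 = 7.50 minutes.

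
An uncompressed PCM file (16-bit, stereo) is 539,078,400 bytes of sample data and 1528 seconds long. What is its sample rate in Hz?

Bytes = sample_rate × seconds × bytes_per_sample × channels.
sample_rate = 539,078,400 / (1,528 × 2 × 2) = 539,078,400 / 6,112 = 88,200 Hz.

88,200 Hz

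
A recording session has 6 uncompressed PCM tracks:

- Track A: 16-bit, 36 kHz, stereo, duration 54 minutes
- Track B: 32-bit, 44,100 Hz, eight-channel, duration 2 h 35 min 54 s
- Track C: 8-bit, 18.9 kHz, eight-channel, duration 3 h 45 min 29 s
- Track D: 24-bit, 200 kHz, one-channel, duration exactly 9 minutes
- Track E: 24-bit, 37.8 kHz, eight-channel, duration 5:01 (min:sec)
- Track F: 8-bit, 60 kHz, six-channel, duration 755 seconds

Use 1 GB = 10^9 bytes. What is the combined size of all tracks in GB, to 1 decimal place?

16.6 GB

Track A: 54 minutes = 3,240 s; 36,000 × 3,240 × 2 × 2 = 466,560,000 bytes.
Track B: 2 h 35 min 54 s = 9,354 s; 44,100 × 9,354 × 4 × 8 = 13,200,364,800 bytes.
Track C: 3 h 45 min 29 s = 13,529 s; 18,900 × 13,529 × 1 × 8 = 2,045,584,800 bytes.
Track D: exactly 9 minutes = 540 s; 200,000 × 540 × 3 × 1 = 324,000,000 bytes.
Track E: 5:01 (min:sec) = 301 s; 37,800 × 301 × 3 × 8 = 273,067,200 bytes.
Track F: 60,000 × 755 × 1 × 6 = 271,800,000 bytes.
Total = 16,581,376,800 bytes = 16.6 GB.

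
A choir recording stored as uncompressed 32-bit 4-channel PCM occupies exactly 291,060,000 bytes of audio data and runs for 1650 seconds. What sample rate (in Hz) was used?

11,025 Hz

Bytes = sample_rate × seconds × bytes_per_sample × channels.
sample_rate = 291,060,000 / (1,650 × 4 × 4) = 291,060,000 / 26,400 = 11,025 Hz.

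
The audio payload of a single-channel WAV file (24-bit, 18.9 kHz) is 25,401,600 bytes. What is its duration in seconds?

448 seconds

Byte rate = 18,900 × 3 × 1 = 56,700 bytes/s.
Duration = 25,401,600 / 56,700 = 448 s.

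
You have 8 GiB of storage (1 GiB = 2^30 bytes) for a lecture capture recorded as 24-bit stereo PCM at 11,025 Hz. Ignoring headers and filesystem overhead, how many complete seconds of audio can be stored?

129,855 seconds

Uncompressed byte rate = 11,025 × 3 × 2 = 66,150 bytes/s.
Capacity = 8 × 1,073,741,824 = 8,589,934,592 bytes.
8,589,934,592 / 66,150 ≈ 129855.4 s → 129,855 seconds.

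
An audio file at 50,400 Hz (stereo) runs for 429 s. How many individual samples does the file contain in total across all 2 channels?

50,400 × 429 s × 2 ch = 43,243,200 samples.

43,243,200 samples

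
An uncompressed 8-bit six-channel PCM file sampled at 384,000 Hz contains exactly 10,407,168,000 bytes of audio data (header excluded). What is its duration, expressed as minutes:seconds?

Byte rate = 384,000 × 1 × 6 = 2,304,000 bytes/s.
Duration = 10,407,168,000 / 2,304,000 = 4,517 s.
4,517 s = 75:17.

75:17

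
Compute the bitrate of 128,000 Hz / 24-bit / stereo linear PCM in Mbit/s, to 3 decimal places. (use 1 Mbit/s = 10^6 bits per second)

6.144 Mbit/s

Bit rate = 128,000 × 24 × 2 = 6,144,000 bits/s.
= 6.144 Mbit/s.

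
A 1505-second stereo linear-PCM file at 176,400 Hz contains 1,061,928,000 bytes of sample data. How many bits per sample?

Bytes per sample = 1,061,928,000 / (176,400 × 1,505 × 2) = 1,061,928,000 / 530,964,000 = 2.
Bit depth = 2 × 8 = 16 bits.

16 bits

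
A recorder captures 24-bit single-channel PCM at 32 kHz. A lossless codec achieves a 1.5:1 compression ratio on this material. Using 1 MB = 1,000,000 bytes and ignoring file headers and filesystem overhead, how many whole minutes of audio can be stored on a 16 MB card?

4 minutes

Uncompressed byte rate = 32,000 × 3 × 1 = 96,000 bytes/s.
After 1.5:1 compression, effective rate ≈ 64000 bytes/s.
Capacity = 16 × 1,000,000 = 16,000,000 bytes.
16,000,000 / effective rate ≈ 250 s → 4 minutes.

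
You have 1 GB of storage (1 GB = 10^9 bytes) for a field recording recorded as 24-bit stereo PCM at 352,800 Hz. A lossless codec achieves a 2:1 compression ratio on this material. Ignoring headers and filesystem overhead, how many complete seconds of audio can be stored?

Uncompressed byte rate = 352,800 × 3 × 2 = 2,116,800 bytes/s.
After 2:1 compression, effective rate ≈ 1058400 bytes/s.
Capacity = 1 × 1,000,000,000 = 1,000,000,000 bytes.
1,000,000,000 / effective rate ≈ 944.82 s → 944 seconds.

944 seconds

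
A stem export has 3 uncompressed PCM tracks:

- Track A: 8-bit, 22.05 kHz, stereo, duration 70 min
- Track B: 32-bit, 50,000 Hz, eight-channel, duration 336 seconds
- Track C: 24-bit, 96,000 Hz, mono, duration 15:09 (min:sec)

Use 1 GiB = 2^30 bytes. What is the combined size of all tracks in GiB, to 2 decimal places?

Track A: 70 min = 4,200 s; 22,050 × 4,200 × 1 × 2 = 185,220,000 bytes.
Track B: 50,000 × 336 × 4 × 8 = 537,600,000 bytes.
Track C: 15:09 (min:sec) = 909 s; 96,000 × 909 × 3 × 1 = 261,792,000 bytes.
Total = 984,612,000 bytes = 0.92 GiB.

0.92 GiB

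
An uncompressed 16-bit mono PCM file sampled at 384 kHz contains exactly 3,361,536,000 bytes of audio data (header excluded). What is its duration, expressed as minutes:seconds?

Byte rate = 384,000 × 2 × 1 = 768,000 bytes/s.
Duration = 3,361,536,000 / 768,000 = 4,377 s.
4,377 s = 72:57.

72:57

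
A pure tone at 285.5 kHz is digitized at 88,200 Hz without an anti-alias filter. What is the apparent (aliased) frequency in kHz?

Nyquist = 88,200/2 = 44,100 Hz; 285,500 Hz exceeds it.
Alias = |285,500 − 3×88,200| = |285,500 − 264,600| = 20,900 Hz = 20.9 kHz.

20.9 kHz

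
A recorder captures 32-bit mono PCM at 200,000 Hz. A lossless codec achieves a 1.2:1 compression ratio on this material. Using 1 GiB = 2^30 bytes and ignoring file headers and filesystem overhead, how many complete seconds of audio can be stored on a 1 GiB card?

Uncompressed byte rate = 200,000 × 4 × 1 = 800,000 bytes/s.
After 1.2:1 compression, effective rate ≈ 666666.67 bytes/s.
Capacity = 1 × 1,073,741,824 = 1,073,741,824 bytes.
1,073,741,824 / effective rate ≈ 1610.61 s → 1,610 seconds.

1,610 seconds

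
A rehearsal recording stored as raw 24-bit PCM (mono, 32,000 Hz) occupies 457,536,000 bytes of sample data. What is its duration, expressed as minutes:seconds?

Byte rate = 32,000 × 3 × 1 = 96,000 bytes/s.
Duration = 457,536,000 / 96,000 = 4,766 s.
4,766 s = 79:26.

79:26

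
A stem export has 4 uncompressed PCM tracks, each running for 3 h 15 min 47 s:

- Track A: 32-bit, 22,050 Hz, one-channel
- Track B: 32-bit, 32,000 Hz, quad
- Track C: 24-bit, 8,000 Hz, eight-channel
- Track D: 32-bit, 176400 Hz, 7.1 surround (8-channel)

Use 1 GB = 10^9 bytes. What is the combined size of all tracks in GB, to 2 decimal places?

75.62 GB

3 h 15 min 47 s = 11,747 s.
Track A: 22,050 × 11,747 × 4 × 1 = 1,036,085,400 bytes.
Track B: 32,000 × 11,747 × 4 × 4 = 6,014,464,000 bytes.
Track C: 8,000 × 11,747 × 3 × 8 = 2,255,424,000 bytes.
Track D: 176,400 × 11,747 × 4 × 8 = 66,309,465,600 bytes.
Total = 75,615,439,000 bytes = 75.62 GB.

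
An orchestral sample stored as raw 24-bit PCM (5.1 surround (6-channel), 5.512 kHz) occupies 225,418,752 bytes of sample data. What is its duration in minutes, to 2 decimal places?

37.87 minutes

Byte rate = 5,512 × 3 × 6 = 99,216 bytes/s.
Duration = 225,418,752 / 99,216 = 2,272 s.
2,272 s / 60 = 37.87 minutes.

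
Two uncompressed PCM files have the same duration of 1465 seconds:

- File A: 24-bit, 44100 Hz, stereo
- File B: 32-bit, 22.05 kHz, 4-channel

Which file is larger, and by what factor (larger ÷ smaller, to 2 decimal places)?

File B, by a factor of 1.33

File A: 44,100 × 3 × 2 = 264,600 bytes/s.
File B: 22,050 × 4 × 4 = 352,800 bytes/s.
File B is larger; ratio = 516,852,000 / 387,639,000 = 1.33.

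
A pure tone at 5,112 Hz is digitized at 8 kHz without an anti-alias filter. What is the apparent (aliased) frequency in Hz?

Nyquist = 8,000/2 = 4,000 Hz; 5,112 Hz exceeds it.
Alias = |5,112 − 1×8,000| = |5,112 − 8,000| = 2,888 Hz.

2,888 Hz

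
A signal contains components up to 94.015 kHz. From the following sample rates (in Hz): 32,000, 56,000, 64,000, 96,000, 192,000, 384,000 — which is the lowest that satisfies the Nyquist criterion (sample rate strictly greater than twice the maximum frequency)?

192,000 Hz

Need sample rate > 2 × 94,015 = 188,030 Hz.
Lowest listed rate above 188,030 Hz is 192,000 Hz.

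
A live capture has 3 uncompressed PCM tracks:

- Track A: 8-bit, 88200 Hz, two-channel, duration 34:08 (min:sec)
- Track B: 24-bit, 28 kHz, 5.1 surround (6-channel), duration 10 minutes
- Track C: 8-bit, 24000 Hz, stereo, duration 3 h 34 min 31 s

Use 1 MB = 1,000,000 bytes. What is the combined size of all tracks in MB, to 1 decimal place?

Track A: 34:08 (min:sec) = 2,048 s; 88,200 × 2,048 × 1 × 2 = 361,267,200 bytes.
Track B: 10 minutes = 600 s; 28,000 × 600 × 3 × 6 = 302,400,000 bytes.
Track C: 3 h 34 min 31 s = 12,871 s; 24,000 × 12,871 × 1 × 2 = 617,808,000 bytes.
Total = 1,281,475,200 bytes = 1281.5 MB.

1281.5 MB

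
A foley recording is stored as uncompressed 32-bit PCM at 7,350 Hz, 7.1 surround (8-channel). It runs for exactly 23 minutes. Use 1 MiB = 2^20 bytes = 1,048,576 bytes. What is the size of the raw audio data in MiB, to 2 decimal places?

309.54 MiB

Duration = exactly 23 minutes = 1,380 s.
Bytes = 7,350 samples/s × 1,380 s × 4 bytes/sample × 8 ch = 324,576,000 bytes.
324,576,000 / 1,048,576 = 309.54 MiB.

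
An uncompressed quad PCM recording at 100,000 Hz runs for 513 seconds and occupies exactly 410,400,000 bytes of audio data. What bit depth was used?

Bytes per sample = 410,400,000 / (100,000 × 513 × 4) = 410,400,000 / 205,200,000 = 2.
Bit depth = 2 × 8 = 16 bits.

16 bits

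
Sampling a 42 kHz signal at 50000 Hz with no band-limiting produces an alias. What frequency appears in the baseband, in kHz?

8 kHz

Nyquist = 50,000/2 = 25,000 Hz; 42,000 Hz exceeds it.
Alias = |42,000 − 1×50,000| = |42,000 − 50,000| = 8,000 Hz = 8 kHz.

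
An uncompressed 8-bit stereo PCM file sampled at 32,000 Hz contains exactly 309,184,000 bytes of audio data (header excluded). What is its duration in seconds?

4,831 seconds

Byte rate = 32,000 × 1 × 2 = 64,000 bytes/s.
Duration = 309,184,000 / 64,000 = 4,831 s.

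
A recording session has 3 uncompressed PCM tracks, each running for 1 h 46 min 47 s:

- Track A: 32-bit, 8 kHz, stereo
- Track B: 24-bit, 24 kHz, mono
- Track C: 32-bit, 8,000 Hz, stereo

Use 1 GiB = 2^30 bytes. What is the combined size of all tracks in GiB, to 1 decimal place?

1.2 GiB

1 h 46 min 47 s = 6,407 s.
Track A: 8,000 × 6,407 × 4 × 2 = 410,048,000 bytes.
Track B: 24,000 × 6,407 × 3 × 1 = 461,304,000 bytes.
Track C: 8,000 × 6,407 × 4 × 2 = 410,048,000 bytes.
Total = 1,281,400,000 bytes = 1.2 GiB.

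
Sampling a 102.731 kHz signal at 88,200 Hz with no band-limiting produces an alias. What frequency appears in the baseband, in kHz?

14.531 kHz

Nyquist = 88,200/2 = 44,100 Hz; 102,731 Hz exceeds it.
Alias = |102,731 − 1×88,200| = |102,731 − 88,200| = 14,531 Hz = 14.531 kHz.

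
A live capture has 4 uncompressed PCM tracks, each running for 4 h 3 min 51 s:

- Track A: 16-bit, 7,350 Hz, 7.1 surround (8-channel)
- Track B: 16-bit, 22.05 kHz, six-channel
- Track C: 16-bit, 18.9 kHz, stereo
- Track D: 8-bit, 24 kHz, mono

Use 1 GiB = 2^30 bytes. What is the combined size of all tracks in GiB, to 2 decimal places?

4 h 3 min 51 s = 14,631 s.
Track A: 7,350 × 14,631 × 2 × 8 = 1,720,605,600 bytes.
Track B: 22,050 × 14,631 × 2 × 6 = 3,871,362,600 bytes.
Track C: 18,900 × 14,631 × 2 × 2 = 1,106,103,600 bytes.
Track D: 24,000 × 14,631 × 1 × 1 = 351,144,000 bytes.
Total = 7,049,215,800 bytes = 6.57 GiB.

6.57 GiB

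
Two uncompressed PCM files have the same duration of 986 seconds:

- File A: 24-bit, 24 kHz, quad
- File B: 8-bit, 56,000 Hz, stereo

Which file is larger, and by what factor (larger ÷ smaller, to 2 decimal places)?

File A: 24,000 × 3 × 4 = 288,000 bytes/s.
File B: 56,000 × 1 × 2 = 112,000 bytes/s.
File A is larger; ratio = 283,968,000 / 110,432,000 = 2.57.

File A, by a factor of 2.57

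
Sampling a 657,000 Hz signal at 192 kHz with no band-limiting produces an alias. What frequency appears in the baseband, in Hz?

81,000 Hz

Nyquist = 192,000/2 = 96,000 Hz; 657,000 Hz exceeds it.
Alias = |657,000 − 3×192,000| = |657,000 − 576,000| = 81,000 Hz.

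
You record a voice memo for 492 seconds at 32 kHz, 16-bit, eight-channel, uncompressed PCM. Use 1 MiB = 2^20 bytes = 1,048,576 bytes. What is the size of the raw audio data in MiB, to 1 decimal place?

Bytes = 32,000 samples/s × 492 s × 2 bytes/sample × 8 ch = 251,904,000 bytes.
251,904,000 / 1,048,576 = 240.2 MiB.

240.2 MiB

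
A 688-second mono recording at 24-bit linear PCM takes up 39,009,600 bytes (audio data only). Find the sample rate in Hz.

Bytes = sample_rate × seconds × bytes_per_sample × channels.
sample_rate = 39,009,600 / (688 × 3 × 1) = 39,009,600 / 2,064 = 18,900 Hz.

18,900 Hz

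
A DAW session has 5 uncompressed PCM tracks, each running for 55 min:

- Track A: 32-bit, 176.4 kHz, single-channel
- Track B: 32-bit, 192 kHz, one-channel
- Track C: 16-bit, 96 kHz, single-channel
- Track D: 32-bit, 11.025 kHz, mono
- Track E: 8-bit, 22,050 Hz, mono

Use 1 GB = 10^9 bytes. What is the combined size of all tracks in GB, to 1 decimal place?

5.7 GB

55 min = 3,300 s.
Track A: 176,400 × 3,300 × 4 × 1 = 2,328,480,000 bytes.
Track B: 192,000 × 3,300 × 4 × 1 = 2,534,400,000 bytes.
Track C: 96,000 × 3,300 × 2 × 1 = 633,600,000 bytes.
Track D: 11,025 × 3,300 × 4 × 1 = 145,530,000 bytes.
Track E: 22,050 × 3,300 × 1 × 1 = 72,765,000 bytes.
Total = 5,714,775,000 bytes = 5.7 GB.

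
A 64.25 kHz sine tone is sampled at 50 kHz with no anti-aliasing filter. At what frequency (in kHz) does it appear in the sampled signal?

Nyquist = 50,000/2 = 25,000 Hz; 64,250 Hz exceeds it.
Alias = |64,250 − 1×50,000| = |64,250 − 50,000| = 14,250 Hz = 14.25 kHz.

14.25 kHz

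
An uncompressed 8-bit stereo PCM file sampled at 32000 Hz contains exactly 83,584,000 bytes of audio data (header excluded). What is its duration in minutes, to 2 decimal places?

Byte rate = 32,000 × 1 × 2 = 64,000 bytes/s.
Duration = 83,584,000 / 64,000 = 1,306 s.
1,306 s / 60 = 21.77 minutes.

21.77 minutes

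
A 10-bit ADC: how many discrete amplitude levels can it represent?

2^10 = 1,024.

1,024 levels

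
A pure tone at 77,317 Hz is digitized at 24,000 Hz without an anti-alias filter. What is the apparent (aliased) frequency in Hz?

5,317 Hz

Nyquist = 24,000/2 = 12,000 Hz; 77,317 Hz exceeds it.
Alias = |77,317 − 3×24,000| = |77,317 − 72,000| = 5,317 Hz.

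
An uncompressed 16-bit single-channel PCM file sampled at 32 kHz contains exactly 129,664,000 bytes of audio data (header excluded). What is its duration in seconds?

2,026 seconds

Byte rate = 32,000 × 2 × 1 = 64,000 bytes/s.
Duration = 129,664,000 / 64,000 = 2,026 s.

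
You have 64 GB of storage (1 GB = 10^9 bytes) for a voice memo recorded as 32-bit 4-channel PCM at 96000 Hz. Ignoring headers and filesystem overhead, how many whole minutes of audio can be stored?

694 minutes

Uncompressed byte rate = 96,000 × 4 × 4 = 1,536,000 bytes/s.
Capacity = 64 × 1,000,000,000 = 64,000,000,000 bytes.
64,000,000,000 / 1,536,000 ≈ 41666.67 s → 694 minutes.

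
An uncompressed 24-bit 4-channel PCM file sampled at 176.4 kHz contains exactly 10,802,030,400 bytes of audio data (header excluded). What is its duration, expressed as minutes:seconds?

Byte rate = 176,400 × 3 × 4 = 2,116,800 bytes/s.
Duration = 10,802,030,400 / 2,116,800 = 5,103 s.
5,103 s = 85:03.

85:03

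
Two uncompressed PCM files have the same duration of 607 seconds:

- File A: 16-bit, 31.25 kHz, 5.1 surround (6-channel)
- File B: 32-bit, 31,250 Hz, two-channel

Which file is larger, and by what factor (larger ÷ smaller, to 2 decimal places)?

File A: 31,250 × 2 × 6 = 375,000 bytes/s.
File B: 31,250 × 4 × 2 = 250,000 bytes/s.
File A is larger; ratio = 227,625,000 / 151,750,000 = 1.50.

File A, by a factor of 1.50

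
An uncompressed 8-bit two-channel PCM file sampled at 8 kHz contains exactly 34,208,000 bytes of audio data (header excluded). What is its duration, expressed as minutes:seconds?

Byte rate = 8,000 × 1 × 2 = 16,000 bytes/s.
Duration = 34,208,000 / 16,000 = 2,138 s.
2,138 s = 35:38.

35:38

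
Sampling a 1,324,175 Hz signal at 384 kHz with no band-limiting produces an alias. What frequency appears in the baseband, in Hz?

Nyquist = 384,000/2 = 192,000 Hz; 1,324,175 Hz exceeds it.
Alias = |1,324,175 − 3×384,000| = |1,324,175 − 1,152,000| = 172,175 Hz.

172,175 Hz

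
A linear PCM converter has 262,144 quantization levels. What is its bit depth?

18 bits

log2(262,144) = 18.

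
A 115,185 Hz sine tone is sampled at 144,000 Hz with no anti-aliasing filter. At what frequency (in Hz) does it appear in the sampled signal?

28,815 Hz

Nyquist = 144,000/2 = 72,000 Hz; 115,185 Hz exceeds it.
Alias = |115,185 − 1×144,000| = |115,185 − 144,000| = 28,815 Hz.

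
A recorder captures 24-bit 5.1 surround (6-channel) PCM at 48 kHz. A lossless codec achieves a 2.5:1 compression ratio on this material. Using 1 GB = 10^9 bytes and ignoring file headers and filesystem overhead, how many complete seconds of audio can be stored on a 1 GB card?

2,893 seconds

Uncompressed byte rate = 48,000 × 3 × 6 = 864,000 bytes/s.
After 2.5:1 compression, effective rate ≈ 345600 bytes/s.
Capacity = 1 × 1,000,000,000 = 1,000,000,000 bytes.
1,000,000,000 / effective rate ≈ 2893.52 s → 2,893 seconds.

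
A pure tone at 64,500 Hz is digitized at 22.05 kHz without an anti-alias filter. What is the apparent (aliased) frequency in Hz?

Nyquist = 22,050/2 = 11,025 Hz; 64,500 Hz exceeds it.
Alias = |64,500 − 3×22,050| = |64,500 − 66,150| = 1,650 Hz.

1,650 Hz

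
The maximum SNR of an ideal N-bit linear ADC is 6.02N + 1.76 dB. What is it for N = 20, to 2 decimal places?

122.16 dB

6.02 × 20 + 1.76 = 122.16 dB.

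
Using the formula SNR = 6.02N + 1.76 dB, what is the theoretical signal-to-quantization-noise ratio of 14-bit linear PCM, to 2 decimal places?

6.02 × 14 + 1.76 = 86.04 dB.

86.04 dB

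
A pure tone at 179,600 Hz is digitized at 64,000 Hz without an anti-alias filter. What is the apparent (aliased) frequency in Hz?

12,400 Hz

Nyquist = 64,000/2 = 32,000 Hz; 179,600 Hz exceeds it.
Alias = |179,600 − 3×64,000| = |179,600 − 192,000| = 12,400 Hz.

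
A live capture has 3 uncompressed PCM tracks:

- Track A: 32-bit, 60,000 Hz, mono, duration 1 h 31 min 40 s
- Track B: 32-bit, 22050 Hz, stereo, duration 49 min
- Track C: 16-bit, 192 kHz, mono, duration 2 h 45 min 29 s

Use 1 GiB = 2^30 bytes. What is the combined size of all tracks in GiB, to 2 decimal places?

Track A: 1 h 31 min 40 s = 5,500 s; 60,000 × 5,500 × 4 × 1 = 1,320,000,000 bytes.
Track B: 49 min = 2,940 s; 22,050 × 2,940 × 4 × 2 = 518,616,000 bytes.
Track C: 2 h 45 min 29 s = 9,929 s; 192,000 × 9,929 × 2 × 1 = 3,812,736,000 bytes.
Total = 5,651,352,000 bytes = 5.26 GiB.

5.26 GiB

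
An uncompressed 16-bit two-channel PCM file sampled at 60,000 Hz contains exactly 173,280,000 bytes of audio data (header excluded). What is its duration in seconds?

Byte rate = 60,000 × 2 × 2 = 240,000 bytes/s.
Duration = 173,280,000 / 240,000 = 722 s.

722 seconds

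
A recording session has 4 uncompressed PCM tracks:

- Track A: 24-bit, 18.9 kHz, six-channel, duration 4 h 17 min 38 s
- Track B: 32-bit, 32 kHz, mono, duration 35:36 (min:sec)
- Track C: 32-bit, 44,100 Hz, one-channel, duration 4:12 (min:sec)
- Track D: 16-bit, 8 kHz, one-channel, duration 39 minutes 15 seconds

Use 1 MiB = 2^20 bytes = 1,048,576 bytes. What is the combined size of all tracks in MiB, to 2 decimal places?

5354.26 MiB

Track A: 4 h 17 min 38 s = 15,458 s; 18,900 × 15,458 × 3 × 6 = 5,258,811,600 bytes.
Track B: 35:36 (min:sec) = 2,136 s; 32,000 × 2,136 × 4 × 1 = 273,408,000 bytes.
Track C: 4:12 (min:sec) = 252 s; 44,100 × 252 × 4 × 1 = 44,452,800 bytes.
Track D: 39 minutes 15 seconds = 2,355 s; 8,000 × 2,355 × 2 × 1 = 37,680,000 bytes.
Total = 5,614,352,400 bytes = 5354.26 MiB.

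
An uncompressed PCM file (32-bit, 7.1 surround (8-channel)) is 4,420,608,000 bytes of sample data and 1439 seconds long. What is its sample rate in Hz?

96,000 Hz

Bytes = sample_rate × seconds × bytes_per_sample × channels.
sample_rate = 4,420,608,000 / (1,439 × 4 × 8) = 4,420,608,000 / 46,048 = 96,000 Hz.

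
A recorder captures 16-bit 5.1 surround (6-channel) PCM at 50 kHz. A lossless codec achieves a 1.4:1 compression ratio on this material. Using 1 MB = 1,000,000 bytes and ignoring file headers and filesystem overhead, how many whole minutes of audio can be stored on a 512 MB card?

Uncompressed byte rate = 50,000 × 2 × 6 = 600,000 bytes/s.
After 1.4:1 compression, effective rate ≈ 428571.43 bytes/s.
Capacity = 512 × 1,000,000 = 512,000,000 bytes.
512,000,000 / effective rate ≈ 1194.67 s → 19 minutes.

19 minutes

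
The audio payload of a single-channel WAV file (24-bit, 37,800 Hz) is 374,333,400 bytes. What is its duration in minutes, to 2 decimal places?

Byte rate = 37,800 × 3 × 1 = 113,400 bytes/s.
Duration = 374,333,400 / 113,400 = 3,301 s.
3,301 s / 60 = 55.02 minutes.

55.02 minutes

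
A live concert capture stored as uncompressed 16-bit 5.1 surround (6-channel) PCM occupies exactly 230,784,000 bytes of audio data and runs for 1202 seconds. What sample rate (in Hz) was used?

16,000 Hz

Bytes = sample_rate × seconds × bytes_per_sample × channels.
sample_rate = 230,784,000 / (1,202 × 2 × 6) = 230,784,000 / 14,424 = 16,000 Hz.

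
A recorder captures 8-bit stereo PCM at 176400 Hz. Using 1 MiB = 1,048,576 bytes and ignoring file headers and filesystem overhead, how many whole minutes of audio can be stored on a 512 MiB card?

Uncompressed byte rate = 176,400 × 1 × 2 = 352,800 bytes/s.
Capacity = 512 × 1,048,576 = 536,870,912 bytes.
536,870,912 / 352,800 ≈ 1521.74 s → 25 minutes.

25 minutes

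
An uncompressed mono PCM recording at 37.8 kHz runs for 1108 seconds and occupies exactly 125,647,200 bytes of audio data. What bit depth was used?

24 bits

Bytes per sample = 125,647,200 / (37,800 × 1,108 × 1) = 125,647,200 / 41,882,400 = 3.
Bit depth = 3 × 8 = 24 bits.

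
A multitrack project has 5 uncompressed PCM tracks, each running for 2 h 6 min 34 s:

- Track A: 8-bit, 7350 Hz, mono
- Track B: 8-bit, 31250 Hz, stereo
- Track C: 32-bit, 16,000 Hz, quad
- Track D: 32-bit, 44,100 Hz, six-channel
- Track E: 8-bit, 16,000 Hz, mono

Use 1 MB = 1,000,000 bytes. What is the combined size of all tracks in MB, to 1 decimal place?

2 h 6 min 34 s = 7,594 s.
Track A: 7,350 × 7,594 × 1 × 1 = 55,815,900 bytes.
Track B: 31,250 × 7,594 × 1 × 2 = 474,625,000 bytes.
Track C: 16,000 × 7,594 × 4 × 4 = 1,944,064,000 bytes.
Track D: 44,100 × 7,594 × 4 × 6 = 8,037,489,600 bytes.
Track E: 16,000 × 7,594 × 1 × 1 = 121,504,000 bytes.
Total = 10,633,498,500 bytes = 10633.5 MB.

10633.5 MB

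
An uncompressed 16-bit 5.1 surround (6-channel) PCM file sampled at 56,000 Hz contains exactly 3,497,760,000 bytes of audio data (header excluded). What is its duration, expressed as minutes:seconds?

Byte rate = 56,000 × 2 × 6 = 672,000 bytes/s.
Duration = 3,497,760,000 / 672,000 = 5,205 s.
5,205 s = 86:45.

86:45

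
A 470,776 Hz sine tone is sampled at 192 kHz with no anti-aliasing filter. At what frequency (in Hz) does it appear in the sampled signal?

86,776 Hz

Nyquist = 192,000/2 = 96,000 Hz; 470,776 Hz exceeds it.
Alias = |470,776 − 2×192,000| = |470,776 − 384,000| = 86,776 Hz.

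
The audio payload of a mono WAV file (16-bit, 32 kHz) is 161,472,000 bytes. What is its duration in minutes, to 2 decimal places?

Byte rate = 32,000 × 2 × 1 = 64,000 bytes/s.
Duration = 161,472,000 / 64,000 = 2,523 s.
2,523 s / 60 = 42.05 minutes.

42.05 minutes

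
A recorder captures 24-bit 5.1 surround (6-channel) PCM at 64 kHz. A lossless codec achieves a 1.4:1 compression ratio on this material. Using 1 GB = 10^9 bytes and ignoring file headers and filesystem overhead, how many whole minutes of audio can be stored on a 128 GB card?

Uncompressed byte rate = 64,000 × 3 × 6 = 1,152,000 bytes/s.
After 1.4:1 compression, effective rate ≈ 822857.14 bytes/s.
Capacity = 128 × 1,000,000,000 = 128,000,000,000 bytes.
128,000,000,000 / effective rate ≈ 155555.56 s → 2,592 minutes.

2,592 minutes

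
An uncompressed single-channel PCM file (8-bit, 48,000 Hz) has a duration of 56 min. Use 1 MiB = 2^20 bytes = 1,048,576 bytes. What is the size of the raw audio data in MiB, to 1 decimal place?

Duration = 56 min = 3,360 s.
Bytes = 48,000 samples/s × 3,360 s × 1 bytes/sample × 1 ch = 161,280,000 bytes.
161,280,000 / 1,048,576 = 153.8 MiB.

153.8 MiB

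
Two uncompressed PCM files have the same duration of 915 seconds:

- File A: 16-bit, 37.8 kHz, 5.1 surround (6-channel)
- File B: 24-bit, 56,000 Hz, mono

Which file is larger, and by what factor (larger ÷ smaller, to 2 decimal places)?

File A, by a factor of 2.70

File A: 37,800 × 2 × 6 = 453,600 bytes/s.
File B: 56,000 × 3 × 1 = 168,000 bytes/s.
File A is larger; ratio = 415,044,000 / 153,720,000 = 2.70.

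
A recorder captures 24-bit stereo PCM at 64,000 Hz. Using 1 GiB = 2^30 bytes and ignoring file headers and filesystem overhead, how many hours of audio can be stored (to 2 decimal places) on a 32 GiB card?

Uncompressed byte rate = 64,000 × 3 × 2 = 384,000 bytes/s.
Capacity = 32 × 1,073,741,824 = 34,359,738,368 bytes.
34,359,738,368 / 384,000 ≈ 89478.49 s → 24.86 hours.

24.86 hours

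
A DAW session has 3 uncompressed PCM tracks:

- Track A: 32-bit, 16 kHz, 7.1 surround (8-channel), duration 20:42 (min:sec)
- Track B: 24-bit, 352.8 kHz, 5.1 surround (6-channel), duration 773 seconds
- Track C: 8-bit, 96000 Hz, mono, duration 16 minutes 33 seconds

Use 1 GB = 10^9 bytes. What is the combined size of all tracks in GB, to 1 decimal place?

5.6 GB

Track A: 20:42 (min:sec) = 1,242 s; 16,000 × 1,242 × 4 × 8 = 635,904,000 bytes.
Track B: 352,800 × 773 × 3 × 6 = 4,908,859,200 bytes.
Track C: 16 minutes 33 seconds = 993 s; 96,000 × 993 × 1 × 1 = 95,328,000 bytes.
Total = 5,640,091,200 bytes = 5.6 GB.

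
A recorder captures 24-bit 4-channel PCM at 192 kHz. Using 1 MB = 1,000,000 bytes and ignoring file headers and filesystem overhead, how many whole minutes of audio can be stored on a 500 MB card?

3 minutes

Uncompressed byte rate = 192,000 × 3 × 4 = 2,304,000 bytes/s.
Capacity = 500 × 1,000,000 = 500,000,000 bytes.
500,000,000 / 2,304,000 ≈ 217.01 s → 3 minutes.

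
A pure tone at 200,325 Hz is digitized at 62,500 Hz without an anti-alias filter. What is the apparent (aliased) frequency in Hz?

Nyquist = 62,500/2 = 31,250 Hz; 200,325 Hz exceeds it.
Alias = |200,325 − 3×62,500| = |200,325 − 187,500| = 12,825 Hz.

12,825 Hz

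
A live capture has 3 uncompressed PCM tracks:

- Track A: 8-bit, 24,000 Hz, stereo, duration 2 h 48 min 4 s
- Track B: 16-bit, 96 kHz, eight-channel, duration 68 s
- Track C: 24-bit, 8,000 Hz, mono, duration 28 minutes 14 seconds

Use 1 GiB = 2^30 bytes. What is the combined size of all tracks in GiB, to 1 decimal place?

Track A: 2 h 48 min 4 s = 10,084 s; 24,000 × 10,084 × 1 × 2 = 484,032,000 bytes.
Track B: 96,000 × 68 × 2 × 8 = 104,448,000 bytes.
Track C: 28 minutes 14 seconds = 1,694 s; 8,000 × 1,694 × 3 × 1 = 40,656,000 bytes.
Total = 629,136,000 bytes = 0.6 GiB.

0.6 GiB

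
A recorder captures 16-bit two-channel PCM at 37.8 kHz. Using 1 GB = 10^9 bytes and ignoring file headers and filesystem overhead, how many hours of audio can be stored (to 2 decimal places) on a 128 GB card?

235.16 hours

Uncompressed byte rate = 37,800 × 2 × 2 = 151,200 bytes/s.
Capacity = 128 × 1,000,000,000 = 128,000,000,000 bytes.
128,000,000,000 / 151,200 ≈ 846560.85 s → 235.16 hours.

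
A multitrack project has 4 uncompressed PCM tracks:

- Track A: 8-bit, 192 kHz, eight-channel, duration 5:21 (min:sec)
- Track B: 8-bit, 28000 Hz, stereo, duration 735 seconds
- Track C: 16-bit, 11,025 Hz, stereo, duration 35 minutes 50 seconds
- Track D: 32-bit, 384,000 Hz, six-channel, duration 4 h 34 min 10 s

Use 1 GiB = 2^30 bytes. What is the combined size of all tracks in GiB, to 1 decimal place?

Track A: 5:21 (min:sec) = 321 s; 192,000 × 321 × 1 × 8 = 493,056,000 bytes.
Track B: 28,000 × 735 × 1 × 2 = 41,160,000 bytes.
Track C: 35 minutes 50 seconds = 2,150 s; 11,025 × 2,150 × 2 × 2 = 94,815,000 bytes.
Track D: 4 h 34 min 10 s = 16,450 s; 384,000 × 16,450 × 4 × 6 = 151,603,200,000 bytes.
Total = 152,232,231,000 bytes = 141.8 GiB.

141.8 GiB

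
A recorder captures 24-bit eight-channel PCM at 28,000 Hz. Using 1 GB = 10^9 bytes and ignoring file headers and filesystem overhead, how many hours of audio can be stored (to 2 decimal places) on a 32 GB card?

Uncompressed byte rate = 28,000 × 3 × 8 = 672,000 bytes/s.
Capacity = 32 × 1,000,000,000 = 32,000,000,000 bytes.
32,000,000,000 / 672,000 ≈ 47619.05 s → 13.23 hours.

13.23 hours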